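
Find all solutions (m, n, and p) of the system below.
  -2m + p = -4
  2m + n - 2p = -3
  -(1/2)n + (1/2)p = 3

no solution

Row-reduce:
R1 ← R1 / (-2).
R2 ← R2 − 2·R1.
R3 ← R3 + 1/2·R2.
Row 3 reduces to 0 = -1/2, a contradiction. The system is inconsistent.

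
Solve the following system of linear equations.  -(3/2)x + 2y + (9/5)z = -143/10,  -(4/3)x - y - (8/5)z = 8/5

Row-reduce:
R1 ← R1 / (-3/2).
R2 ← R2 + 4/3·R1.
R2 ← R2 / (-25/9).
R1 ← R1 + 4/3·R2.
Rank is 2 with 3 unknowns, leaving z free.

infinitely many solutions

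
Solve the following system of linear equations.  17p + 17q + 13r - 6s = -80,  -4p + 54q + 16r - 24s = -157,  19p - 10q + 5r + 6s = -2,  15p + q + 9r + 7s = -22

no solution

Row-reduce:
R1 ← R1 / (17).
R2 ← R2 + 4·R1.
R3 ← R3 − 19·R1.
R4 ← R4 − 15·R1.
R2 ← R2 / (58).
R1 ← R1 − 1·R2.
R3 ← R3 + 29·R2.
R4 ← R4 + 14·R2.
Swap R3 and R4.
R3 ← R3 / (1050/493).
R1 ← R1 − 215/493·R3.
R2 ← R2 − 162/493·R3.
Row 4 reduces to 0 = -1/2, a contradiction. The system is inconsistent.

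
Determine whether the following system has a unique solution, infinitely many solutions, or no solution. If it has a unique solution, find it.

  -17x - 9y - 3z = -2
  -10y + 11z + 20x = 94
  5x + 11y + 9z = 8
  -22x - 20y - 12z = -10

x = 1, y = -3, z = 4

Row-reduce the augmented matrix:
R1 ← R1 / (-17).
R2 ← R2 − 20·R1.
R3 ← R3 − 5·R1.
R4 ← R4 + 22·R1.
R2 ← R2 / (-350/17).
R1 ← R1 − 9/17·R2.
R3 ← R3 − 142/17·R2.
R4 ← R4 + 142/17·R2.
R3 ← R3 / (1951/175).
R1 ← R1 − 129/350·R3.
R2 ← R2 + 127/350·R3.
R4 ← R4 + 1951/175·R3.
R4 reduces to 0 = 0, so the extra equation is consistent.
Reading off the reduced rows gives x = 1, y = -3, z = 4.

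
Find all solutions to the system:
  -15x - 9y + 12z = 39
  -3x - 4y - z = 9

infinitely many solutions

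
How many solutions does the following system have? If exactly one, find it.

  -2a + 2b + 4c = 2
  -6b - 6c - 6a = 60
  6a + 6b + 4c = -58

a = -6, b = -3, c = -1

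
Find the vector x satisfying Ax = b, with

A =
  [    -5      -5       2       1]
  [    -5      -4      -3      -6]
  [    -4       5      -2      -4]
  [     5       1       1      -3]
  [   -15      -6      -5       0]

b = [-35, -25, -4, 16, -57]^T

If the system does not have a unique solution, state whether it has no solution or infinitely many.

Row-reduce the augmented matrix:
R1 ← R1 / (-5).
R2 ← R2 + 5·R1.
R3 ← R3 + 4·R1.
R4 ← R4 − 5·R1.
R5 ← R5 + 15·R1.
R1 ← R1 − 1·R2.
R3 ← R3 − 9·R2.
R4 ← R4 + 4·R2.
R5 ← R5 − 9·R2.
R3 ← R3 / (207/5).
R1 ← R1 − 23/5·R3.
R2 ← R2 + 5·R3.
R4 ← R4 + 17·R3.
R5 ← R5 − 34·R3.
R4 ← R4 / (-421/69).
R1 ← R1 − 1/3·R4.
R2 ← R2 − 2/69·R4.
R3 ← R3 − 97/69·R4.
R5 ← R5 − 842/69·R4.
R5 reduces to 0 = 0, so the extra equation is consistent.
Reading off the reduced rows gives x_1 = 4, x_2 = 2, x_3 = -3, x_4 = 1.

x_1 = 4, x_2 = 2, x_3 = -3, x_4 = 1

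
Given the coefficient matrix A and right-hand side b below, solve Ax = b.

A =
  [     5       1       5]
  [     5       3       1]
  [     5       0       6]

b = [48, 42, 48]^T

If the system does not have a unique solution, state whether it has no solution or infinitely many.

Row-reduce the augmented matrix:
R1 ← R1 / (5).
R2 ← R2 − 5·R1.
R3 ← R3 − 5·R1.
R2 ← R2 / (2).
R1 ← R1 − 1/5·R2.
R3 ← R3 + 1·R2.
R3 ← R3 / (-1).
R1 ← R1 − 7/5·R3.
R2 ← R2 + 2·R3.
Reading off the reduced rows gives x_1 = 6, x_2 = 3, x_3 = 3.

x_1 = 6, x_2 = 3, x_3 = 3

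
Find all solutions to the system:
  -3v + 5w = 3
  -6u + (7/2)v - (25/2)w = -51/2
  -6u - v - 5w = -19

no solution

Row-reduce:
Swap R1 and R2.
R1 ← R1 / (-6).
R3 ← R3 + 6·R1.
R2 ← R2 / (-3).
R1 ← R1 + 7/12·R2.
R3 ← R3 + 9/2·R2.
Row 3 reduces to 0 = 2, a contradiction. The system is inconsistent.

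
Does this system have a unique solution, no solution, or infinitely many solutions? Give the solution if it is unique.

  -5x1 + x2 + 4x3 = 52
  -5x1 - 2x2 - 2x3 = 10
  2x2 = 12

x1 = -6, x2 = 6, x3 = 4

Row-reduce the augmented matrix:
R1 ← R1 / (-5).
R2 ← R2 + 5·R1.
R2 ← R2 / (-3).
R1 ← R1 + 1/5·R2.
R3 ← R3 − 2·R2.
R3 ← R3 / (-4).
R1 ← R1 + 2/5·R3.
R2 ← R2 − 2·R3.
Reading off the reduced rows gives x1 = -6, x2 = 6, x3 = 4.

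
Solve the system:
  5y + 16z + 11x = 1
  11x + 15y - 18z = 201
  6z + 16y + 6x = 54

Row-reduce the augmented matrix:
R1 ← R1 / (11).
R2 ← R2 − 11·R1.
R3 ← R3 − 6·R1.
R2 ← R2 / (10).
R1 ← R1 − 5/11·R2.
R3 ← R3 − 146/11·R2.
R3 ← R3 / (212/5).
R1 ← R1 − 3·R3.
R2 ← R2 + 17/5·R3.
Reading off the reduced rows gives x = 6, y = 3, z = -5.

x = 6, y = 3, z = -5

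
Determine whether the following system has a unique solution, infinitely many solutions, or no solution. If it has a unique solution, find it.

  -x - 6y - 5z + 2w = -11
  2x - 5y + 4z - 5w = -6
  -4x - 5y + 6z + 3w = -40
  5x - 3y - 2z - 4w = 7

x = -2, y = 3, z = -3, w = -5

Row-reduce the augmented matrix:
R1 ← R1 / (-1).
R2 ← R2 − 2·R1.
R3 ← R3 + 4·R1.
R4 ← R4 − 5·R1.
R2 ← R2 / (-17).
R1 ← R1 − 6·R2.
R3 ← R3 − 19·R2.
R4 ← R4 + 33·R2.
R3 ← R3 / (328/17).
R1 ← R1 − 49/17·R3.
R2 ← R2 − 6/17·R3.
R4 ← R4 + 261/17·R3.
R4 ← R4 / (126/41).
R1 ← R1 + 59/41·R4.
R2 ← R2 − 7/41·R4.
R3 ← R3 + 13/41·R4.
Reading off the reduced rows gives x = -2, y = 3, z = -3, w = -5.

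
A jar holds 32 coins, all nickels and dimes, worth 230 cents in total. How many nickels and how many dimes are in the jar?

Let n = nickels, d = dimes.
  n + d = 32
  5n + 10d = 230
Row-reduce the augmented matrix:
R2 ← R2 − 5·R1.
R2 ← R2 / (5).
R1 ← R1 − 1·R2.
Reading off the reduced rows gives n = 18, d = 14.

nickels: 18, dimes: 14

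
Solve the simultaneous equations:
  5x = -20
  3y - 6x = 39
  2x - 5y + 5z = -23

Row-reduce the augmented matrix:
R1 ← R1 / (5).
R2 ← R2 + 6·R1.
R3 ← R3 − 2·R1.
R2 ← R2 / (3).
R3 ← R3 + 5·R2.
R3 ← R3 / (5).
Reading off the reduced rows gives x = -4, y = 5, z = 2.

x = -4, y = 5, z = 2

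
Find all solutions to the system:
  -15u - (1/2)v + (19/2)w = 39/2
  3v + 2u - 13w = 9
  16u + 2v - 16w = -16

no solution

Row-reduce:
R1 ← R1 / (-15).
R2 ← R2 − 2·R1.
R3 ← R3 − 16·R1.
R2 ← R2 / (44/15).
R1 ← R1 − 1/30·R2.
R3 ← R3 − 22/15·R2.
Row 3 reduces to 0 = -1, a contradiction. The system is inconsistent.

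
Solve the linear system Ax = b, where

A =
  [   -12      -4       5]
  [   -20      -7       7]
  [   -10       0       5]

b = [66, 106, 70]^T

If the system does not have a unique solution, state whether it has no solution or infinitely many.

Row-reduce the augmented matrix:
R1 ← R1 / (-12).
R2 ← R2 + 20·R1.
R3 ← R3 + 10·R1.
R2 ← R2 / (-1/3).
R1 ← R1 − 1/3·R2.
R3 ← R3 − 10/3·R2.
R3 ← R3 / (-25/2).
R1 ← R1 + 7/4·R3.
R2 ← R2 − 4·R3.
Reading off the reduced rows gives x_1 = -6, x_2 = 4, x_3 = 2.

x_1 = -6, x_2 = 4, x_3 = 2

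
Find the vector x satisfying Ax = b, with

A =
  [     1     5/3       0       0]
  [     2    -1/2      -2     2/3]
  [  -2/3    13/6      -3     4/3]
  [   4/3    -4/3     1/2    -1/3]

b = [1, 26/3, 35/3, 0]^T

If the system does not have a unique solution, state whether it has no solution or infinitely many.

no solution

Row-reduce:
R2 ← R2 − 2·R1.
R3 ← R3 + 2/3·R1.
R4 ← R4 − 4/3·R1.
R2 ← R2 / (-23/6).
R1 ← R1 − 5/3·R2.
R3 ← R3 − 59/18·R2.
R4 ← R4 + 32/9·R2.
R3 ← R3 / (-325/69).
R1 ← R1 + 20/23·R3.
R2 ← R2 − 12/23·R3.
R4 ← R4 − 325/138·R3.
Row 4 reduces to 0 = 3/2, a contradiction. The system is inconsistent.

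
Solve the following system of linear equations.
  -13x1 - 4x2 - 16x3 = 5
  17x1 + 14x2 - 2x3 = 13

Row-reduce:
R1 ← R1 / (-13).
R2 ← R2 − 17·R1.
R2 ← R2 / (114/13).
R1 ← R1 − 4/13·R2.
Rank is 2 with 3 unknowns, leaving x3 free.

infinitely many solutions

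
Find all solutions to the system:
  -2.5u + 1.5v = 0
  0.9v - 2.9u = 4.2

Row-reduce the augmented matrix:
R1 ← R1 / (-5/2).
R2 ← R2 + 29/10·R1.
R2 ← R2 / (-21/25).
R1 ← R1 + 3/5·R2.
Reading off the reduced rows gives u = -3, v = -5.

u = -3, v = -5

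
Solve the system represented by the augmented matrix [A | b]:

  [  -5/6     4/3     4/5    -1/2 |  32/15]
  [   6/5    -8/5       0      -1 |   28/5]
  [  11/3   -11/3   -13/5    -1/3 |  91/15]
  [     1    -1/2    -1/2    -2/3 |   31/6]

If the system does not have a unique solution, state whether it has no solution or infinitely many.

Row-reduce:
R1 ← R1 / (-5/6).
R2 ← R2 − 6/5·R1.
R3 ← R3 − 11/3·R1.
R4 ← R4 − 1·R1.
R2 ← R2 / (8/25).
R1 ← R1 + 8/5·R2.
R3 ← R3 − 11/5·R2.
R4 ← R4 − 11/10·R2.
R3 ← R3 / (-7).
R1 ← R1 − 24/5·R3.
R2 ← R2 − 18/5·R3.
R4 ← R4 + 7/2·R3.
Rank is 3 with 4 unknowns, leaving x_4 free.

infinitely many solutions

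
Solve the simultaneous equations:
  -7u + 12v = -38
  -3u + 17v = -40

Row-reduce the augmented matrix:
R1 ← R1 / (-7).
R2 ← R2 + 3·R1.
R2 ← R2 / (83/7).
R1 ← R1 + 12/7·R2.
Reading off the reduced rows gives u = 2, v = -2.

u = 2, v = -2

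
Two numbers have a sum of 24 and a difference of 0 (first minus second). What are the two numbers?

Let x = first number, y = second number.
  y + x = 24
  -y + x = 0
Row-reduce the augmented matrix:
R2 ← R2 − 1·R1.
R2 ← R2 / (-2).
R1 ← R1 − 1·R2.
Reading off the reduced rows gives x = 12, y = 12.

first number: 12, second number: 12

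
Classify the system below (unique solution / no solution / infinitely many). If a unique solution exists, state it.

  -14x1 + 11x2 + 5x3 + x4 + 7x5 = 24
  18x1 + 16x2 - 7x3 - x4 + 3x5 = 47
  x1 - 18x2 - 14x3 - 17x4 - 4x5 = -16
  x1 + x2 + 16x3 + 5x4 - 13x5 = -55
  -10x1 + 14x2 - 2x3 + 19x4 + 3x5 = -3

x1 = 1, x2 = 1, x3 = 0, x4 = -1, x5 = 4

Row-reduce the augmented matrix:
R1 ← R1 / (-14).
R2 ← R2 − 18·R1.
R3 ← R3 − 1·R1.
R4 ← R4 − 1·R1.
R5 ← R5 + 10·R1.
R2 ← R2 / (211/7).
R1 ← R1 + 11/14·R2.
R3 ← R3 + 241/14·R2.
R4 ← R4 − 25/14·R2.
R5 ← R5 − 43/7·R2.
R3 ← R3 / (-5895/422).
R1 ← R1 + 157/422·R3.
R2 ← R2 + 4/211·R3.
R4 ← R4 − 6917/422·R3.
R5 ← R5 + 1151/211·R3.
R4 ← R4 / (-17234/1179).
R1 ← R1 − 451/1179·R4.
R2 ← R2 − 38/1179·R4.
R3 ← R3 − 1415/1179·R4.
R5 ← R5 − 29209/1179·R4.
R5 ← R5 / (-370137/17234).
R1 ← R1 + 8949/17234·R5.
R2 ← R2 − 3215/8617·R5.
R3 ← R3 + 17263/17234·R5.
R4 ← R4 − 10937/17234·R5.
Reading off the reduced rows gives x1 = 1, x2 = 1, x3 = 0, x4 = -1, x5 = 4.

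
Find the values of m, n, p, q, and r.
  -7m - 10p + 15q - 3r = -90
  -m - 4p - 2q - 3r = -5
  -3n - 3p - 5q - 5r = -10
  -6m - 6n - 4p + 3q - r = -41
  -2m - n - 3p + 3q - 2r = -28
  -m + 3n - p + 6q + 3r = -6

Row-reduce the augmented matrix:
R1 ← R1 / (-7).
R2 ← R2 + 1·R1.
R4 ← R4 + 6·R1.
R5 ← R5 + 2·R1.
R6 ← R6 + 1·R1.
Swap R2 and R3.
R2 ← R2 / (-3).
R4 ← R4 + 6·R2.
R5 ← R5 + 1·R2.
R6 ← R6 − 3·R2.
R3 ← R3 / (-18/7).
R1 ← R1 − 10/7·R3.
R2 ← R2 − 1·R3.
R4 ← R4 − 74/7·R3.
R5 ← R5 − 6/7·R3.
R6 ← R6 + 18/7·R3.
R4 ← R4 / (-152/9).
R1 ← R1 + 40/9·R4.
R2 ← R2 − 1/18·R4.
R3 ← R3 − 29/18·R4.
R5 ← R5 + 1·R4.
R6 ← R6 − 3·R4.
R5 ← R5 / (-179/456).
R1 ← R1 + 24/19·R5.
R2 ← R2 − 611/912·R5.
R3 ← R3 − 333/304·R5.
R4 ← R4 + 9/152·R5.
R6 ← R6 − 179/152·R5.
R6 reduces to 0 = 0, so the extra equation is consistent.
Reading off the reduced rows gives m = -1, n = 4, p = 1, q = -5, r = 4.

m = -1, n = 4, p = 1, q = -5, r = 4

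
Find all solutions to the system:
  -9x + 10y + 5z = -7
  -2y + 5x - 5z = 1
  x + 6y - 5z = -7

no solution

Row-reduce:
R1 ← R1 / (-9).
R2 ← R2 − 5·R1.
R3 ← R3 − 1·R1.
R2 ← R2 / (32/9).
R1 ← R1 + 10/9·R2.
R3 ← R3 − 64/9·R2.
Row 3 reduces to 0 = -2, a contradiction. The system is inconsistent.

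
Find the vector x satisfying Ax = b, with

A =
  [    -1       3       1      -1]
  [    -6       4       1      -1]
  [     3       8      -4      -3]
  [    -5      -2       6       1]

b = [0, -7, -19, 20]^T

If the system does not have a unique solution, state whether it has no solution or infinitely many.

no solution

Row-reduce:
R1 ← R1 / (-1).
R2 ← R2 + 6·R1.
R3 ← R3 − 3·R1.
R4 ← R4 + 5·R1.
R2 ← R2 / (-14).
R1 ← R1 + 3·R2.
R3 ← R3 − 17·R2.
R4 ← R4 + 17·R2.
R3 ← R3 / (-99/14).
R1 ← R1 − 1/14·R3.
R2 ← R2 − 5/14·R3.
R4 ← R4 − 99/14·R3.
Row 4 reduces to 0 = 1, a contradiction. The system is inconsistent.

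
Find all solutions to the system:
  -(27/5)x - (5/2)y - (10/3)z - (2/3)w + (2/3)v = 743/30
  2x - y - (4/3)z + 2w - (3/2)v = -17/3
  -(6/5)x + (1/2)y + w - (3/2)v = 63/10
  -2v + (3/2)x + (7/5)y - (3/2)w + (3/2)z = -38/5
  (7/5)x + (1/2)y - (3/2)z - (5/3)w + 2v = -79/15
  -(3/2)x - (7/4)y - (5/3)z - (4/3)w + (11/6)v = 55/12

no solution

Row-reduce:
R1 ← R1 / (-27/5).
R2 ← R2 − 2·R1.
R3 ← R3 + 6/5·R1.
R4 ← R4 − 3/2·R1.
R5 ← R5 − 7/5·R1.
R6 ← R6 + 3/2·R1.
R2 ← R2 / (-52/27).
R1 ← R1 − 25/54·R2.
R3 ← R3 − 19/18·R2.
R4 ← R4 − 127/180·R2.
R5 ← R5 + 4/27·R2.
R6 ← R6 + 19/18·R2.
R3 ← R3 / (-2/3).
R2 ← R2 − 4/3·R3.
R4 ← R4 + 11/30·R3.
R5 ← R5 + 13/6·R3.
R6 ← R6 − 2/3·R3.
R4 ← R4 / (-2291/1040).
R1 ← R1 − 85/156·R4.
R2 ← R2 − 43/13·R4.
R3 ← R3 + 329/104·R4.
R5 ← R5 + 5509/624·R4.
R5 ← R5 / (380051/27492).
R1 ← R1 + 6135/9164·R5.
R2 ← R2 + 25225/4582·R5.
R3 ← R3 − 11280/2291·R5.
R4 ← R4 − 4117/9164·R5.
Row 6 reduces to 0 = -3/2, a contradiction. The system is inconsistent.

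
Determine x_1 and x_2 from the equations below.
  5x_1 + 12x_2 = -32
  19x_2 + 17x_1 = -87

Row-reduce the augmented matrix:
R1 ← R1 / (5).
R2 ← R2 − 17·R1.
R2 ← R2 / (-109/5).
R1 ← R1 − 12/5·R2.
Reading off the reduced rows gives x_1 = -4, x_2 = -1.

x_1 = -4, x_2 = -1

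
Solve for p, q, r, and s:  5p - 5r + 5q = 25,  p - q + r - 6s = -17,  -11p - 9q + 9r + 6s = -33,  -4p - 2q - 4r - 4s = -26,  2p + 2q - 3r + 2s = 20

Row-reduce the augmented matrix:
R1 ← R1 / (5).
R2 ← R2 − 1·R1.
R3 ← R3 + 11·R1.
R4 ← R4 + 4·R1.
R5 ← R5 − 2·R1.
R2 ← R2 / (-2).
R1 ← R1 − 1·R2.
R3 ← R3 − 2·R2.
R4 ← R4 − 2·R2.
Swap R3 and R4.
R3 ← R3 / (-6).
R2 ← R2 + 1·R3.
R5 ← R5 + 1·R3.
Swap R4 and R5.
R4 ← R4 / (11/3).
R1 ← R1 + 3·R4.
R2 ← R2 − 14/3·R4.
R3 ← R3 − 5/3·R4.
R5 reduces to 0 = 0, so the extra equation is consistent.
Reading off the reduced rows gives p = 6, q = -3, r = -2, s = 4.

p = 6, q = -3, r = -2, s = 4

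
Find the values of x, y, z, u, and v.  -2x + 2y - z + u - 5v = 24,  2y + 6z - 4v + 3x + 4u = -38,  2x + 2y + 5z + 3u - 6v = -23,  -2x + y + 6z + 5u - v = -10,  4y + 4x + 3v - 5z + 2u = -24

Row-reduce the augmented matrix:
R1 ← R1 / (-2).
R2 ← R2 − 3·R1.
R3 ← R3 − 2·R1.
R4 ← R4 + 2·R1.
R5 ← R5 − 4·R1.
R2 ← R2 / (5).
R1 ← R1 + 1·R2.
R3 ← R3 − 4·R2.
R4 ← R4 + 1·R2.
R5 ← R5 − 8·R2.
R3 ← R3 / (2/5).
R1 ← R1 − 7/5·R3.
R2 ← R2 − 9/10·R3.
R4 ← R4 − 79/10·R3.
R5 ← R5 + 71/5·R3.
R4 ← R4 / (13).
R1 ← R1 − 2·R4.
R2 ← R2 − 2·R4.
R3 ← R3 + 1·R4.
R5 ← R5 + 19·R4.
R5 ← R5 / (101/52).
R1 ← R1 − 10/13·R5.
R2 ← R2 + 207/52·R5.
R3 ← R3 + 85/52·R5.
R4 ← R4 − 149/52·R5.
Reading off the reduced rows gives x = -6, y = -5, z = -5, u = 2, v = -3.

x = -6, y = -5, z = -5, u = 2, v = -3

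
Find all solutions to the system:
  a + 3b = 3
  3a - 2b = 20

a = 6, b = -1

From equation 1: a = 3 − 3·b.
Substitute into equation 2 and solve: b = -1.
Then a = 6.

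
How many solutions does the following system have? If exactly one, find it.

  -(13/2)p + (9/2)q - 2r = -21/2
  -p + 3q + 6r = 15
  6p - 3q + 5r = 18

Row-reduce:
R1 ← R1 / (-13/2).
R2 ← R2 + 1·R1.
R3 ← R3 − 6·R1.
R2 ← R2 / (30/13).
R1 ← R1 + 9/13·R2.
R3 ← R3 − 15/13·R2.
Rank is 2 with 3 unknowns, leaving r free.

infinitely many solutions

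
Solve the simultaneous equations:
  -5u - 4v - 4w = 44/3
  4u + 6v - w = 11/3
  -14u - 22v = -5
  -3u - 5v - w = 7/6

Row-reduce the augmented matrix:
R1 ← R1 / (-5).
R2 ← R2 − 4·R1.
R3 ← R3 + 14·R1.
R4 ← R4 + 3·R1.
R2 ← R2 / (14/5).
R1 ← R1 − 4/5·R2.
R3 ← R3 + 54/5·R2.
R4 ← R4 + 13/5·R2.
R3 ← R3 / (-5).
R1 ← R1 − 2·R3.
R2 ← R2 + 3/2·R3.
R4 ← R4 + 5/2·R3.
R4 reduces to 0 = 0, so the extra equation is consistent.
Reading off the reduced rows gives u = -2, v = 3/2, w = -8/3.

u = -2, v = 3/2, w = -8/3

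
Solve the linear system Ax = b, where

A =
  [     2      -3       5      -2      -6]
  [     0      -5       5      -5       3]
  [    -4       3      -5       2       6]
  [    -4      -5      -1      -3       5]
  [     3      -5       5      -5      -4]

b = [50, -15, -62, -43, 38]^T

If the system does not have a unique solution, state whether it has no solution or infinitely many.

Row-reduce the augmented matrix:
R1 ← R1 / (2).
R3 ← R3 + 4·R1.
R4 ← R4 + 4·R1.
R5 ← R5 − 3·R1.
R2 ← R2 / (-5).
R1 ← R1 + 3/2·R2.
R3 ← R3 + 3·R2.
R4 ← R4 + 11·R2.
R5 ← R5 + 1/2·R2.
R3 ← R3 / (2).
R1 ← R1 − 1·R3.
R2 ← R2 + 1·R3.
R4 ← R4 + 2·R3.
R5 ← R5 + 3·R3.
R4 ← R4 / (5).
R2 ← R2 − 3/2·R4.
R3 ← R3 − 1/2·R4.
R5 ← R5 / (-7).
R2 ← R2 − 48/25·R5.
R3 ← R3 + 44/25·R5.
R4 ← R4 + 107/25·R5.
Reading off the reduced rows gives x_1 = 6, x_2 = -5, x_3 = 1, x_4 = 6, x_5 = -5.

x_1 = 6, x_2 = -5, x_3 = 1, x_4 = 6, x_5 = -5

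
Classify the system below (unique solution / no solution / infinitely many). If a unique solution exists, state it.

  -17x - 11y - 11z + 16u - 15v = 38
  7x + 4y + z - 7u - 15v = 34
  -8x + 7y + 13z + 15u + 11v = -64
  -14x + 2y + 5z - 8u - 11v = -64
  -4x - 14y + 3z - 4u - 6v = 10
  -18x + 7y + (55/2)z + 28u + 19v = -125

no solution

Row-reduce:
R1 ← R1 / (-17).
R2 ← R2 − 7·R1.
R3 ← R3 + 8·R1.
R4 ← R4 + 14·R1.
R5 ← R5 + 4·R1.
R6 ← R6 + 18·R1.
R2 ← R2 / (-9/17).
R1 ← R1 − 11/17·R2.
R3 ← R3 − 207/17·R2.
R4 ← R4 − 188/17·R2.
R5 ← R5 + 194/17·R2.
R6 ← R6 − 317/17·R2.
R3 ← R3 / (-63).
R1 ← R1 + 11/3·R3.
R2 ← R2 − 20/3·R3.
R4 ← R4 + 179/3·R3.
R5 ← R5 − 245/3·R3.
R6 ← R6 + 511/6·R3.
R4 ← R4 / (-5270/189).
R1 ← R1 + 251/189·R4.
R2 ← R2 − 107/189·R4.
R3 ← R3 − 2/63·R4.
R5 ← R5 + 40/27·R4.
R6 ← R6 + 20/27·R4.
R5 ← R5 / (-243683/1581).
R1 ← R1 − 5651/2635·R5.
R2 ← R2 + 75611/7905·R5.
R3 ← R3 − 58877/7905·R5.
R4 ← R4 + 301/2635·R5.
R6 ← R6 + 243683/3162·R5.
Row 6 reduces to 0 = -2, a contradiction. The system is inconsistent.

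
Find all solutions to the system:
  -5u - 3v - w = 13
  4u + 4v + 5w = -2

Row-reduce:
R1 ← R1 / (-5).
R2 ← R2 − 4·R1.
R2 ← R2 / (8/5).
R1 ← R1 − 3/5·R2.
Rank is 2 with 3 unknowns, leaving w free.

infinitely many solutions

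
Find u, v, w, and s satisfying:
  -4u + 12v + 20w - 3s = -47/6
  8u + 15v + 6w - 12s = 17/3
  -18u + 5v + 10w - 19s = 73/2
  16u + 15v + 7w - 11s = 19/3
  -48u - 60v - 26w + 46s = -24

u = 1/3, v = -2, w = 1/2, s = -5/2

Row-reduce the augmented matrix:
R1 ← R1 / (-4).
R2 ← R2 − 8·R1.
R3 ← R3 + 18·R1.
R4 ← R4 − 16·R1.
R5 ← R5 + 48·R1.
R2 ← R2 / (39).
R1 ← R1 + 3·R2.
R3 ← R3 + 49·R2.
R4 ← R4 − 63·R2.
R5 ← R5 + 204·R2.
R3 ← R3 / (-866/39).
R1 ← R1 + 19/13·R3.
R2 ← R2 − 46/39·R3.
R4 ← R4 − 165/13·R3.
R5 ← R5 + 330/13·R3.
R4 ← R4 / (-17309/1732).
R1 ← R1 − 1053/866·R4.
R2 ← R2 + 1693/866·R4.
R3 ← R3 − 2193/1732·R4.
R5 ← R5 − 17309/866·R4.
R5 reduces to 0 = 0, so the extra equation is consistent.
Reading off the reduced rows gives u = 1/3, v = -2, w = 1/2, s = -5/2.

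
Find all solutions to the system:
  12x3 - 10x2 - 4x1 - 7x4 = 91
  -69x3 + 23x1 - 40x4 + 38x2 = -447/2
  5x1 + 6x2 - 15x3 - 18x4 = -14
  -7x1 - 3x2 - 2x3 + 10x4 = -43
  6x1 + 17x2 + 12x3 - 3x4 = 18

Row-reduce:
R1 ← R1 / (-4).
R2 ← R2 − 23·R1.
R3 ← R3 − 5·R1.
R4 ← R4 + 7·R1.
R5 ← R5 − 6·R1.
R2 ← R2 / (-39/2).
R1 ← R1 − 5/2·R2.
R3 ← R3 + 13/2·R2.
R4 ← R4 − 29/2·R2.
R5 ← R5 − 2·R2.
Swap R3 and R4.
R3 ← R3 / (-23).
R1 ← R1 + 3·R3.
R5 ← R5 − 30·R3.
Swap R4 and R5.
R4 ← R4 / (-3245/46).
R1 ← R1 + 2187/598·R4.
R2 ← R2 − 107/26·R4.
R3 ← R3 − 973/598·R4.
Row 5 reduces to 0 = -1/6, a contradiction. The system is inconsistent.

no solution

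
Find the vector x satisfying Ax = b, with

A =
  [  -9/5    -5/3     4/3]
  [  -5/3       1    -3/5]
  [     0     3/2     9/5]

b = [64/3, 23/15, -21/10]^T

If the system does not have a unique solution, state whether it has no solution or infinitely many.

Row-reduce the augmented matrix:
R1 ← R1 / (-9/5).
R2 ← R2 + 5/3·R1.
R2 ← R2 / (206/81).
R1 ← R1 − 25/27·R2.
R3 ← R3 − 3/2·R2.
R3 ← R3 / (5937/2060).
R1 ← R1 + 15/206·R3.
R2 ← R2 + 743/1030·R3.
Reading off the reduced rows gives x_1 = -5, x_2 = -5, x_3 = 3.

x_1 = -5, x_2 = -5, x_3 = 3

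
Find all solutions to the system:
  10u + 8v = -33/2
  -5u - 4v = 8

no solution

Row-reduce:
R1 ← R1 / (10).
R2 ← R2 + 5·R1.
Row 2 reduces to 0 = -1/4, a contradiction. The system is inconsistent.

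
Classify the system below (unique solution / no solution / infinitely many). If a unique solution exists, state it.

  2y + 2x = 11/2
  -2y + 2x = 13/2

x = 3, y = -1/4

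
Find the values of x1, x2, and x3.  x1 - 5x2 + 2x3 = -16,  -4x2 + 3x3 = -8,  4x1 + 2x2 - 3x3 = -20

Row-reduce the augmented matrix:
R3 ← R3 − 4·R1.
R2 ← R2 / (-4).
R1 ← R1 + 5·R2.
R3 ← R3 − 22·R2.
R3 ← R3 / (11/2).
R1 ← R1 + 7/4·R3.
R2 ← R2 + 3/4·R3.
Reading off the reduced rows gives x1 = -6, x2 = 2, x3 = 0.

x1 = -6, x2 = 2, x3 = 0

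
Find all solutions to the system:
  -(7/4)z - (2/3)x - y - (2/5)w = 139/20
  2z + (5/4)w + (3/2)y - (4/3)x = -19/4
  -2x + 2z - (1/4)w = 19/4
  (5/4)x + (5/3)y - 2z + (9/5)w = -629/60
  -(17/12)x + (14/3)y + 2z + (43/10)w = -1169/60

Row-reduce:
R1 ← R1 / (-2/3).
R2 ← R2 + 4/3·R1.
R3 ← R3 + 2·R1.
R4 ← R4 − 5/4·R1.
R5 ← R5 + 17/12·R1.
R2 ← R2 / (7/2).
R1 ← R1 − 3/2·R2.
R3 ← R3 − 3·R2.
R4 ← R4 + 5/24·R2.
R5 ← R5 − 163/24·R2.
R3 ← R3 / (71/28).
R1 ← R1 − 15/56·R3.
R2 ← R2 − 11/7·R3.
R4 ← R4 + 3329/672·R3.
R5 ← R5 + 3329/672·R3.
R4 ← R4 / (-4599/11360).
R1 ← R1 + 549/2840·R4.
R2 ← R2 − 771/710·R4.
R3 ← R3 + 113/355·R4.
R5 ← R5 + 4599/11360·R4.
Row 5 reduces to 0 = 1/2, a contradiction. The system is inconsistent.

no solution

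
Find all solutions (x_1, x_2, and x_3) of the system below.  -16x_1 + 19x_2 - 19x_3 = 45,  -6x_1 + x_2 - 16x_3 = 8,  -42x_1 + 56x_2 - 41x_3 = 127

Row-reduce:
R1 ← R1 / (-16).
R2 ← R2 + 6·R1.
R3 ← R3 + 42·R1.
R2 ← R2 / (-49/8).
R1 ← R1 + 19/16·R2.
R3 ← R3 − 49/8·R2.
Rank is 2 with 3 unknowns, leaving x_3 free.

infinitely many solutions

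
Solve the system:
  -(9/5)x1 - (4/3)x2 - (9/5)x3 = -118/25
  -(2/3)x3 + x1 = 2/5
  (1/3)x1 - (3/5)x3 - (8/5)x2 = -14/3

x1 = 2/5, x2 = 3, x3 = 0

Row-reduce the augmented matrix:
R1 ← R1 / (-9/5).
R2 ← R2 − 1·R1.
R3 ← R3 − 1/3·R1.
R2 ← R2 / (-20/27).
R1 ← R1 − 20/27·R2.
R3 ← R3 + 748/405·R2.
R3 ← R3 / (29/9).
R1 ← R1 + 2/3·R3.
R2 ← R2 − 9/4·R3.
Reading off the reduced rows gives x1 = 2/5, x2 = 3, x3 = 0.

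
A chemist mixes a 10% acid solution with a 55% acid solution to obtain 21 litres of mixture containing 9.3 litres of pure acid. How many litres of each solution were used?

litres of solution A: 5, litres of solution B: 16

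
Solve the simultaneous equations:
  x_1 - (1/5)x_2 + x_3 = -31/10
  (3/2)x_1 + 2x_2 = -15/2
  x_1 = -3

x_1 = -3, x_2 = -3/2, x_3 = -2/5

Row-reduce the augmented matrix:
R2 ← R2 − 3/2·R1.
R3 ← R3 − 1·R1.
R2 ← R2 / (23/10).
R1 ← R1 + 1/5·R2.
R3 ← R3 − 1/5·R2.
R3 ← R3 / (-20/23).
R1 ← R1 − 20/23·R3.
R2 ← R2 + 15/23·R3.
Reading off the reduced rows gives x_1 = -3, x_2 = -3/2, x_3 = -2/5.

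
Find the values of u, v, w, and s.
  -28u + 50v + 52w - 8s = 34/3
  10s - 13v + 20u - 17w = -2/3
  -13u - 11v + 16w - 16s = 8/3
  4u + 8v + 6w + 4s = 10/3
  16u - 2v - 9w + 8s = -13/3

Row-reduce the augmented matrix:
R1 ← R1 / (-28).
R2 ← R2 − 20·R1.
R3 ← R3 + 13·R1.
R4 ← R4 − 4·R1.
R5 ← R5 − 16·R1.
R2 ← R2 / (159/7).
R1 ← R1 + 25/14·R2.
R3 ← R3 + 479/14·R2.
R4 ← R4 − 106/7·R2.
R5 ← R5 − 186/7·R2.
R3 ← R3 / (2353/106).
R1 ← R1 + 29/106·R3.
R2 ← R2 − 47/53·R3.
R5 ← R5 + 151/53·R3.
Swap R4 and R5.
R4 ← R4 / (-5490/2353).
R1 ← R1 − 1296/2353·R4.
R2 ← R2 − 992/2353·R4.
R3 ← R3 + 618/2353·R4.
R5 reduces to 0 = 0, so the extra equation is consistent.
Reading off the reduced rows gives u = -1, v = -1, w = 1, s = 7/3.

u = -1, v = -1, w = 1, s = 7/3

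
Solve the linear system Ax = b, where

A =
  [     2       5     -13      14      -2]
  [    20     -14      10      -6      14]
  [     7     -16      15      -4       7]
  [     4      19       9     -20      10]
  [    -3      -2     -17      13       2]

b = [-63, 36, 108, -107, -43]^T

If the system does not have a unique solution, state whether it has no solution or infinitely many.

Row-reduce the augmented matrix:
R1 ← R1 / (2).
R2 ← R2 − 20·R1.
R3 ← R3 − 7·R1.
R4 ← R4 − 4·R1.
R5 ← R5 + 3·R1.
R2 ← R2 / (-64).
R1 ← R1 − 5/2·R2.
R3 ← R3 + 67/2·R2.
R4 ← R4 − 9·R2.
R5 ← R5 − 11/2·R2.
R3 ← R3 / (-409/32).
R1 ← R1 + 33/32·R3.
R2 ← R2 + 35/16·R3.
R4 ← R4 − 875/16·R3.
R5 ← R5 + 783/32·R3.
R4 ← R4 / (12959/409).
R1 ← R1 + 485/818·R4.
R2 ← R2 + 1413/818·R4.
R3 ← R3 + 1499/818·R4.
R5 ← R5 + 9565/409·R4.
R5 ← R5 / (143354/12959).
R1 ← R1 − 8837/12959·R5.
R2 ← R2 − 3328/12959·R5.
R3 ← R3 − 5750/12959·R5.
R4 ← R4 − 1037/12959·R5.
Reading off the reduced rows gives x_1 = -2, x_2 = -5, x_3 = 4, x_4 = 1, x_5 = -2.

x_1 = -2, x_2 = -5, x_3 = 4, x_4 = 1, x_5 = -2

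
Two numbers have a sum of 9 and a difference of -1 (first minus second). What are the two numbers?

Let x = first number, y = second number.
  x + y = 9
  x - y = -1
From equation 1: x = 9 − y.
Substitute into equation 2 and solve: y = 5.
Then x = 4.

first number: 4, second number: 5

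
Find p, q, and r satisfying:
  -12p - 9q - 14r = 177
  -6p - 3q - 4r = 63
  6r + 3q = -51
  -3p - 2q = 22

p = -4, q = -5, r = -6

Row-reduce the augmented matrix:
R1 ← R1 / (-12).
R2 ← R2 + 6·R1.
R4 ← R4 + 3·R1.
R2 ← R2 / (3/2).
R1 ← R1 − 3/4·R2.
R3 ← R3 − 3·R2.
R4 ← R4 − 1/4·R2.
Swap R3 and R4.
R3 ← R3 / (3).
R1 ← R1 + 1/3·R3.
R2 ← R2 − 2·R3.
R4 reduces to 0 = 0, so the extra equation is consistent.
Reading off the reduced rows gives p = -4, q = -5, r = -6.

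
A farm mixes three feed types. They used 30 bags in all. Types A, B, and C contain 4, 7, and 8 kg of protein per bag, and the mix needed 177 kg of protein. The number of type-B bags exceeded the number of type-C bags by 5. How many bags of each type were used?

type-A bags: 13, type-B bags: 11, type-C bags: 6

Let a = type-A bags, b = type-B bags, c = type-C bags.
  a + b + c = 30
  4a + 7b + 8c = 177
  -c + b = 5
Row-reduce the augmented matrix:
R2 ← R2 − 4·R1.
R2 ← R2 / (3).
R1 ← R1 − 1·R2.
R3 ← R3 − 1·R2.
R3 ← R3 / (-7/3).
R1 ← R1 + 1/3·R3.
R2 ← R2 − 4/3·R3.
Reading off the reduced rows gives a = 13, b = 11, c = 6.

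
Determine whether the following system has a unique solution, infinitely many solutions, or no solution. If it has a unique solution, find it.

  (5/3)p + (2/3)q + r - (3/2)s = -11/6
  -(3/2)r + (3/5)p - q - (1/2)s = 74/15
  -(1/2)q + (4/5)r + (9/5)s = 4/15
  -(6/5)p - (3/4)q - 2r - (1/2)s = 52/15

Row-reduce the augmented matrix:
R1 ← R1 / (5/3).
R2 ← R2 − 3/5·R1.
R4 ← R4 + 6/5·R1.
R2 ← R2 / (-31/25).
R1 ← R1 − 2/5·R2.
R3 ← R3 + 1/2·R2.
R4 ← R4 + 27/100·R2.
R3 ← R3 / (31/20).
R2 ← R2 − 3/2·R3.
R4 ← R4 + 7/8·R3.
R4 ← R4 / (-559/961).
R1 ← R1 + 55/62·R4.
R2 ← R2 + 1690/961·R4.
R3 ← R3 − 1106/961·R4.
Reading off the reduced rows gives p = 1, q = -2, r = -5/3, s = 1/3.

p = 1, q = -2, r = -5/3, s = 1/3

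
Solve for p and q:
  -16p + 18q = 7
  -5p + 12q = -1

p = -1, q = -1/2

Row-reduce the augmented matrix:
R1 ← R1 / (-16).
R2 ← R2 + 5·R1.
R2 ← R2 / (51/8).
R1 ← R1 + 9/8·R2.
Reading off the reduced rows gives p = -1, q = -1/2.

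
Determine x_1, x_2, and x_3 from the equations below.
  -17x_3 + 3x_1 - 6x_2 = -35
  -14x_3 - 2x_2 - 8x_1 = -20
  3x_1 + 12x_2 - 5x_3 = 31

x_1 = 0, x_2 = 3, x_3 = 1

Row-reduce the augmented matrix:
R1 ← R1 / (3).
R2 ← R2 + 8·R1.
R3 ← R3 − 3·R1.
R2 ← R2 / (-18).
R1 ← R1 + 2·R2.
R3 ← R3 − 18·R2.
R3 ← R3 / (-142/3).
R1 ← R1 − 25/27·R3.
R2 ← R2 − 89/27·R3.
Reading off the reduced rows gives x_1 = 0, x_2 = 3, x_3 = 1.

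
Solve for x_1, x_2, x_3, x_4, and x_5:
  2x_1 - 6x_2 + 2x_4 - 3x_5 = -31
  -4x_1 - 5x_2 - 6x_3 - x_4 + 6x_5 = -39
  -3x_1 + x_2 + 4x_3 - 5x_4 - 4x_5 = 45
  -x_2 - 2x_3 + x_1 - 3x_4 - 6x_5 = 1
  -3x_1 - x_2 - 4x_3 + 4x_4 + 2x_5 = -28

Row-reduce the augmented matrix:
R1 ← R1 / (2).
R2 ← R2 + 4·R1.
R3 ← R3 + 3·R1.
R4 ← R4 − 1·R1.
R5 ← R5 + 3·R1.
R2 ← R2 / (-17).
R1 ← R1 + 3·R2.
R3 ← R3 + 8·R2.
R4 ← R4 − 2·R2.
R5 ← R5 + 10·R2.
R3 ← R3 / (116/17).
R1 ← R1 − 18/17·R3.
R2 ← R2 − 6/17·R3.
R4 ← R4 + 46/17·R3.
R5 ← R5 + 8/17·R3.
R4 ← R4 / (-5).
R1 ← R1 − 1·R4.
R3 ← R3 + 1/2·R4.
R5 ← R5 − 5·R4.
R5 ← R5 / (-1271/116).
R1 ← R1 + 509/290·R5.
R2 ← R2 − 51/116·R5.
R3 ← R3 + 133/290·R5.
R4 ← R4 − 913/580·R5.
Reading off the reduced rows gives x_1 = -2, x_2 = 4, x_3 = 4, x_4 = -3, x_5 = -1.

x_1 = -2, x_2 = 4, x_3 = 4, x_4 = -3, x_5 = -1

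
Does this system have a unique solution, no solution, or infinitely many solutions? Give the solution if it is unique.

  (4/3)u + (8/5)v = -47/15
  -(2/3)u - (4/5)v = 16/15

Row-reduce:
R1 ← R1 / (4/3).
R2 ← R2 + 2/3·R1.
Row 2 reduces to 0 = -1/2, a contradiction. The system is inconsistent.

no solution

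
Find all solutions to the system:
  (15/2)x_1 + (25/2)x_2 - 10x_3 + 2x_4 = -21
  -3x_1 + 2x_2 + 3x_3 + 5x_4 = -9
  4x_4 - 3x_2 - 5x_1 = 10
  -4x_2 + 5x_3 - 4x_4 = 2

no solution

Row-reduce:
R1 ← R1 / (15/2).
R2 ← R2 + 3·R1.
R3 ← R3 + 5·R1.
R2 ← R2 / (7).
R1 ← R1 − 5/3·R2.
R3 ← R3 − 16/3·R2.
R4 ← R4 + 4·R2.
R3 ← R3 / (-124/21).
R1 ← R1 + 23/21·R3.
R2 ← R2 + 1/7·R3.
R4 ← R4 − 31/7·R3.
Row 4 reduces to 0 = -1, a contradiction. The system is inconsistent.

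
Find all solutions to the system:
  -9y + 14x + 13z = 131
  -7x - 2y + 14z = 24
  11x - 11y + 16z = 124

x = 6, y = 2, z = 5

Row-reduce the augmented matrix:
R1 ← R1 / (14).
R2 ← R2 + 7·R1.
R3 ← R3 − 11·R1.
R2 ← R2 / (-13/2).
R1 ← R1 + 9/14·R2.
R3 ← R3 + 55/14·R2.
R3 ← R3 / (-601/91).
R1 ← R1 + 100/91·R3.
R2 ← R2 + 41/13·R3.
Reading off the reduced rows gives x = 6, y = 2, z = 5.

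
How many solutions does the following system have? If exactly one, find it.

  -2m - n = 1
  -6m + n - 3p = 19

infinitely many solutions

Row-reduce:
R1 ← R1 / (-2).
R2 ← R2 + 6·R1.
R2 ← R2 / (4).
R1 ← R1 − 1/2·R2.
Rank is 2 with 3 unknowns, leaving p free.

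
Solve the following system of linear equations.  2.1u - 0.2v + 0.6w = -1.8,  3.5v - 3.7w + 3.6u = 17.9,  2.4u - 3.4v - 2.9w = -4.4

u = 0, v = 3, w = -2

Row-reduce the augmented matrix:
R1 ← R1 / (21/10).
R2 ← R2 − 18/5·R1.
R3 ← R3 − 12/5·R1.
R2 ← R2 / (269/70).
R1 ← R1 + 2/21·R2.
R3 ← R3 + 111/35·R2.
R3 ← R3 / (-20143/2690).
R1 ← R1 − 136/807·R3.
R2 ← R2 + 331/269·R3.
Reading off the reduced rows gives u = 0, v = 3, w = -2.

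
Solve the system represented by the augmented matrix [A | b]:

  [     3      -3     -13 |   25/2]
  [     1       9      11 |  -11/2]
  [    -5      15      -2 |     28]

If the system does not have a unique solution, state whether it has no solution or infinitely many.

Row-reduce the augmented matrix:
R1 ← R1 / (3).
R2 ← R2 − 1·R1.
R3 ← R3 + 5·R1.
R2 ← R2 / (10).
R1 ← R1 + 1·R2.
R3 ← R3 − 10·R2.
R3 ← R3 / (-39).
R1 ← R1 + 14/5·R3.
R2 ← R2 − 23/15·R3.
Reading off the reduced rows gives x_1 = -1, x_2 = 4/3, x_3 = -3/2.

x_1 = -1, x_2 = 4/3, x_3 = -3/2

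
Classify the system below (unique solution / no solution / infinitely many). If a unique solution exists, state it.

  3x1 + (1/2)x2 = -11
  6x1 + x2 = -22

infinitely many solutions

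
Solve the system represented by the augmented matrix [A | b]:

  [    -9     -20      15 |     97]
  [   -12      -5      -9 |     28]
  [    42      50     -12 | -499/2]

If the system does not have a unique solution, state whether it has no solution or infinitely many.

no solution

Row-reduce:
R1 ← R1 / (-9).
R2 ← R2 + 12·R1.
R3 ← R3 − 42·R1.
R2 ← R2 / (65/3).
R1 ← R1 − 20/9·R2.
R3 ← R3 + 130/3·R2.
Row 3 reduces to 0 = 1/2, a contradiction. The system is inconsistent.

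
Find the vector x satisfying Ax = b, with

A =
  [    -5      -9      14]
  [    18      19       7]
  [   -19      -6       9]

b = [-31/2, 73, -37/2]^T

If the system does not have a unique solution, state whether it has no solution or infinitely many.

Row-reduce the augmented matrix:
R1 ← R1 / (-5).
R2 ← R2 − 18·R1.
R3 ← R3 + 19·R1.
R2 ← R2 / (-67/5).
R1 ← R1 − 9/5·R2.
R3 ← R3 − 141/5·R2.
R3 ← R3 / (5132/67).
R1 ← R1 − 329/67·R3.
R2 ← R2 + 287/67·R3.
Reading off the reduced rows gives x_1 = 1/2, x_2 = 3, x_3 = 1.

x_1 = 1/2, x_2 = 3, x_3 = 1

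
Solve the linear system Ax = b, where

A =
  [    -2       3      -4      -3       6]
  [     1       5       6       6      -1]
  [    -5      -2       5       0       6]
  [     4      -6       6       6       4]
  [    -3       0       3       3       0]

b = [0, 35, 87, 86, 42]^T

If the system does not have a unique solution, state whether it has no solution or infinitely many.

Row-reduce the augmented matrix:
R1 ← R1 / (-2).
R2 ← R2 − 1·R1.
R3 ← R3 + 5·R1.
R4 ← R4 − 4·R1.
R5 ← R5 + 3·R1.
R2 ← R2 / (13/2).
R1 ← R1 + 3/2·R2.
R3 ← R3 + 19/2·R2.
R5 ← R5 + 9/2·R2.
R3 ← R3 / (271/13).
R1 ← R1 − 38/13·R3.
R2 ← R2 − 8/13·R3.
R4 ← R4 + 2·R3.
R5 ← R5 − 153/13·R3.
R4 ← R4 / (366/271).
R1 ← R1 − 153/271·R4.
R2 ← R2 − 75/271·R4.
R3 ← R3 − 183/271·R4.
R5 ← R5 − 723/271·R4.
R5 ← R5 / (-2113/61).
R1 ← R1 + 496/61·R5.
R2 ← R2 + 163/61·R5.
R3 ← R3 + 8·R5.
R4 ← R4 − 2089/183·R5.
Reading off the reduced rows gives x_1 = -4, x_2 = -3, x_3 = 5, x_4 = 5, x_5 = 6.

x_1 = -4, x_2 = -3, x_3 = 5, x_4 = 5, x_5 = 6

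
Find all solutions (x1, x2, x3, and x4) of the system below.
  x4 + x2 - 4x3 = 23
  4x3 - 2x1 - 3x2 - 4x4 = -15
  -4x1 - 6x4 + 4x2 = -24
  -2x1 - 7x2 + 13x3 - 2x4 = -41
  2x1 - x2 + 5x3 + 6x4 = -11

x1 = -5, x2 = -5, x3 = -6, x4 = 4

Row-reduce the augmented matrix:
Swap R1 and R2.
R1 ← R1 / (-2).
R3 ← R3 + 4·R1.
R4 ← R4 + 2·R1.
R5 ← R5 − 2·R1.
R1 ← R1 − 3/2·R2.
R3 ← R3 − 10·R2.
R4 ← R4 + 4·R2.
R5 ← R5 + 4·R2.
R3 ← R3 / (32).
R1 ← R1 − 4·R3.
R2 ← R2 + 4·R3.
R4 ← R4 + 7·R3.
R5 ← R5 + 7·R3.
R4 ← R4 / (17/4).
R1 ← R1 − 3/2·R4.
R3 ← R3 + 1/4·R4.
R5 ← R5 − 17/4·R4.
R5 reduces to 0 = 0, so the extra equation is consistent.
Reading off the reduced rows gives x1 = -5, x2 = -5, x3 = -6, x4 = 4.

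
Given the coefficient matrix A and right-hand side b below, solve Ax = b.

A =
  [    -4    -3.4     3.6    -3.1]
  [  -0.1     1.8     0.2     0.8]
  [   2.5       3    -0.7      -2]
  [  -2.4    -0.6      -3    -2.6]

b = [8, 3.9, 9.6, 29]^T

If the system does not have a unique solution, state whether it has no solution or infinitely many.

x_1 = -5, x_2 = 4, x_3 = -3, x_4 = -4

Row-reduce the augmented matrix:
R1 ← R1 / (-4).
R2 ← R2 + 1/10·R1.
R3 ← R3 − 5/2·R1.
R4 ← R4 + 12/5·R1.
R2 ← R2 / (377/200).
R1 ← R1 − 17/20·R2.
R3 ← R3 − 7/8·R2.
R4 ← R4 − 36/25·R2.
R3 ← R3 / (5651/3770).
R1 ← R1 + 358/377·R3.
R2 ← R2 − 22/377·R3.
R4 ← R4 + 1977/377·R3.
R4 ← R4 / (-938671/56510).
R1 ← R1 + 13411/5651·R4.
R2 ← R2 − 7173/11302·R4.
R3 ← R3 + 16380/5651·R4.
Reading off the reduced rows gives x_1 = -5, x_2 = 4, x_3 = -3, x_4 = -4.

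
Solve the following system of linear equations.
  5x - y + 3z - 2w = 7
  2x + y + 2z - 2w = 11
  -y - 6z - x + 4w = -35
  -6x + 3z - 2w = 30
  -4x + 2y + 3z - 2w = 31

Row-reduce:
R1 ← R1 / (5).
R2 ← R2 − 2·R1.
R3 ← R3 + 1·R1.
R4 ← R4 + 6·R1.
R5 ← R5 + 4·R1.
R2 ← R2 / (7/5).
R1 ← R1 + 1/5·R2.
R3 ← R3 + 6/5·R2.
R4 ← R4 + 6/5·R2.
R5 ← R5 − 6/5·R2.
R3 ← R3 / (-33/7).
R1 ← R1 − 5/7·R3.
R2 ← R2 − 4/7·R3.
R4 ← R4 − 51/7·R3.
R5 ← R5 − 33/7·R3.
R4 ← R4 / (-16/11).
R1 ← R1 + 2/11·R4.
R2 ← R2 + 6/11·R4.
R3 ← R3 + 6/11·R4.
Row 5 reduces to 0 = 3, a contradiction. The system is inconsistent.

no solution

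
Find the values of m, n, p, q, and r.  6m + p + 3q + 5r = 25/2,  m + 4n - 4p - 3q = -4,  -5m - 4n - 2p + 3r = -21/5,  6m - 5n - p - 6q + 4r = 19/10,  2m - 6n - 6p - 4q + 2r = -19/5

m = 1, n = 0, p = 1/2, q = 1, r = 3/5

Row-reduce the augmented matrix:
R1 ← R1 / (6).
R2 ← R2 − 1·R1.
R3 ← R3 + 5·R1.
R4 ← R4 − 6·R1.
R5 ← R5 − 2·R1.
R2 ← R2 / (4).
R3 ← R3 + 4·R2.
R4 ← R4 + 5·R2.
R5 ← R5 + 6·R2.
R3 ← R3 / (-16/3).
R1 ← R1 − 1/6·R3.
R2 ← R2 + 25/24·R3.
R4 ← R4 + 173/24·R3.
R5 ← R5 + 151/12·R3.
R4 ← R4 / (-1539/128).
R1 ← R1 − 15/32·R4.
R2 ← R2 + 87/128·R4.
R3 ← R3 − 3/16·R4.
R5 ← R5 + 505/64·R4.
R5 ← R5 / (-13700/1539).
R1 ← R1 − 317/513·R5.
R2 ← R2 + 434/513·R5.
R3 ← R3 + 694/513·R5.
R4 ← R4 − 1357/1539·R5.
Reading off the reduced rows gives m = 1, n = 0, p = 1/2, q = 1, r = 3/5.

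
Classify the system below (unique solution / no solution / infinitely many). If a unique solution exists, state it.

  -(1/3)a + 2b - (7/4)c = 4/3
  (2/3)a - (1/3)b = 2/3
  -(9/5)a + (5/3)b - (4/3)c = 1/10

a = 1/2, b = -1, c = -2

Row-reduce the augmented matrix:
R1 ← R1 / (-1/3).
R2 ← R2 − 2/3·R1.
R3 ← R3 + 9/5·R1.
R2 ← R2 / (11/3).
R1 ← R1 + 6·R2.
R3 ← R3 + 137/15·R2.
R3 ← R3 / (-397/660).
R1 ← R1 + 21/44·R3.
R2 ← R2 + 21/22·R3.
Reading off the reduced rows gives a = 1/2, b = -1, c = -2.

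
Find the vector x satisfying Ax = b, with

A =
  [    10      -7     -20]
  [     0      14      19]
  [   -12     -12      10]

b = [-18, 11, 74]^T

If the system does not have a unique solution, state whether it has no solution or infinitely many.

Row-reduce the augmented matrix:
R1 ← R1 / (10).
R3 ← R3 + 12·R1.
R2 ← R2 / (14).
R1 ← R1 + 7/10·R2.
R3 ← R3 + 102/5·R2.
R3 ← R3 / (479/35).
R1 ← R1 + 21/20·R3.
R2 ← R2 − 19/14·R3.
Reading off the reduced rows gives x_1 = 4, x_2 = -6, x_3 = 5.

x_1 = 4, x_2 = -6, x_3 = 5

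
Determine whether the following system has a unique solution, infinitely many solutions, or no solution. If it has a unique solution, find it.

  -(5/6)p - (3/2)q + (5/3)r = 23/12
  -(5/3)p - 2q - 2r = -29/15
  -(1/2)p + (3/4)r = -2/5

p = 2, q = -3/2, r = 4/5

Row-reduce the augmented matrix:
R1 ← R1 / (-5/6).
R2 ← R2 + 5/3·R1.
R3 ← R3 + 1/2·R1.
R1 ← R1 − 9/5·R2.
R3 ← R3 − 9/10·R2.
R3 ← R3 / (91/20).
R1 ← R1 − 38/5·R3.
R2 ← R2 + 16/3·R3.
Reading off the reduced rows gives p = 2, q = -3/2, r = 4/5.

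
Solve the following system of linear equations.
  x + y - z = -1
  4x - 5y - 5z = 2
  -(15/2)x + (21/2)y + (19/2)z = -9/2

infinitely many solutions

Row-reduce:
R2 ← R2 − 4·R1.
R3 ← R3 + 15/2·R1.
R2 ← R2 / (-9).
R1 ← R1 − 1·R2.
R3 ← R3 − 18·R2.
Rank is 2 with 3 unknowns, leaving z free.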